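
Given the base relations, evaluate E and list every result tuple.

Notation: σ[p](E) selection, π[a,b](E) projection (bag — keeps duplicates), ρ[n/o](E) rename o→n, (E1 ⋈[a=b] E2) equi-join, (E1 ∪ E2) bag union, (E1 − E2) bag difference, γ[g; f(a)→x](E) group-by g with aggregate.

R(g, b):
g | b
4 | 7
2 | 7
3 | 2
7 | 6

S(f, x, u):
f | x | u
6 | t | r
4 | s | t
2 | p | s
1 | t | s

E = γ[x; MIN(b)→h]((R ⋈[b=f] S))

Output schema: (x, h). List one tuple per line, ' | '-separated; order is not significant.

Subexpression sizes:
  R → 4
  S → 4
  (R ⋈[b=f] S) → 2
  γ[x; MIN(b)→h]((R ⋈[b=f] S)) → 2

== RESULT ==
x | h
p | 2
t | 6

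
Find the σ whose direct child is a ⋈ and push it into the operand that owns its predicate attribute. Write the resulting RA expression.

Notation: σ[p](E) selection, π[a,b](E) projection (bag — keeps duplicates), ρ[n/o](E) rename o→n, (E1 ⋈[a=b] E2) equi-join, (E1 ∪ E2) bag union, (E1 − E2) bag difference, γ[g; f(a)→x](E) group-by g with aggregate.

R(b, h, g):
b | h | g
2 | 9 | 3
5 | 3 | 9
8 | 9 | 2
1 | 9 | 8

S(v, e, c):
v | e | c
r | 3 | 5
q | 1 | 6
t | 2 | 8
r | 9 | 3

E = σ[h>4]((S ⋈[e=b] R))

σ filters on h, owned by the right side.
E' = (S ⋈[e=b] σ[h>4](R))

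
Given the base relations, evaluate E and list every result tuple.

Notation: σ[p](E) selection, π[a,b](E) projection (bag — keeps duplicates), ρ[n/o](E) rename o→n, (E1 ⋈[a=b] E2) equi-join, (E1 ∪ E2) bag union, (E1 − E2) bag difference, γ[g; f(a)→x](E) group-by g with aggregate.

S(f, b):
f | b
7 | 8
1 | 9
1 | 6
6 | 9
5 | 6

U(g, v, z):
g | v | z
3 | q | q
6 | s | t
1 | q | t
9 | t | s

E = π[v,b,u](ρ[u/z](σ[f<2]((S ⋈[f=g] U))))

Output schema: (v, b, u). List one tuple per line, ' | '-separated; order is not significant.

Row counts bottom-up:
  S → 5
  U → 4
  (S ⋈[f=g] U) → 3
  σ[f<2]((S ⋈[f=g] U)) → 2
  ρ[u/z](σ[f<2]((S ⋈[f=g] U))) → 2
  π[v,b,u](ρ[u/z](σ[f<2]((S ⋈[f=g] U)))) → 2

== RESULT ==
v | b | u
q | 6 | t
q | 9 | t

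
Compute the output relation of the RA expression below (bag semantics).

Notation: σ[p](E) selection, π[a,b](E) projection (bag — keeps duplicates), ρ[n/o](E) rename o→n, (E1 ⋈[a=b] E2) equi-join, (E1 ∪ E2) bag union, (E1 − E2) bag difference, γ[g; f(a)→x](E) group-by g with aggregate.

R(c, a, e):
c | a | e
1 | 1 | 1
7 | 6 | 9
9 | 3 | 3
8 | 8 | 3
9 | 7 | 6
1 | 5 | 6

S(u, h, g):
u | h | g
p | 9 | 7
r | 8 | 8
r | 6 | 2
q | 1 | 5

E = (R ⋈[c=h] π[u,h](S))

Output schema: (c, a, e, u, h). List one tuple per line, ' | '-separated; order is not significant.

Per-node cardinality:
  R → 6
  S → 4
  π[u,h](S) → 4
  (R ⋈[c=h] π[u,h](S)) → 5

== RESULT ==
c | a | e | u | h
1 | 1 | 1 | q | 1
1 | 5 | 6 | q | 1
8 | 8 | 3 | r | 8
9 | 3 | 3 | p | 9
9 | 7 | 6 | p | 9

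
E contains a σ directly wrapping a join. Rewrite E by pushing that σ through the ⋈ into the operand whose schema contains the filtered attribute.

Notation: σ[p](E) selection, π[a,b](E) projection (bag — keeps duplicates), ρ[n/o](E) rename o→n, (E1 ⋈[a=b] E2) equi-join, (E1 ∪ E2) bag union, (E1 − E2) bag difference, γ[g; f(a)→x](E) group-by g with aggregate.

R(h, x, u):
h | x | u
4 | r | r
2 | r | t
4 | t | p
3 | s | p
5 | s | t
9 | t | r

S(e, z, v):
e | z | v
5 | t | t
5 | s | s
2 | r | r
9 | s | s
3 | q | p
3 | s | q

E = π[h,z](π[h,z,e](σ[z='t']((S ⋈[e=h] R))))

σ filters on z, owned by the left side.
E' = π[h,z](π[h,z,e]((σ[z='t'](S) ⋈[e=h] R)))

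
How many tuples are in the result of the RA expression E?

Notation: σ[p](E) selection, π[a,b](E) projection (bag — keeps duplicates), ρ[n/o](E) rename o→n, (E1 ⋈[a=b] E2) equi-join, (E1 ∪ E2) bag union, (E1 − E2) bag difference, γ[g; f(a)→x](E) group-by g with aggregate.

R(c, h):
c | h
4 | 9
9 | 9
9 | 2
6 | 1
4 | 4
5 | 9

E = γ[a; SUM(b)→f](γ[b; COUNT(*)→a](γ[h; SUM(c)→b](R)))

Subexpression sizes:
  R → 6
  γ[h; SUM(c)→b](R) → 4
  γ[b; COUNT(*)→a](γ[h; SUM(c)→b](R)) → 4
  γ[a; SUM(b)→f](γ[b; COUNT(*)→a](γ[h; SUM(c)→b](R))) → 1

|E| = 1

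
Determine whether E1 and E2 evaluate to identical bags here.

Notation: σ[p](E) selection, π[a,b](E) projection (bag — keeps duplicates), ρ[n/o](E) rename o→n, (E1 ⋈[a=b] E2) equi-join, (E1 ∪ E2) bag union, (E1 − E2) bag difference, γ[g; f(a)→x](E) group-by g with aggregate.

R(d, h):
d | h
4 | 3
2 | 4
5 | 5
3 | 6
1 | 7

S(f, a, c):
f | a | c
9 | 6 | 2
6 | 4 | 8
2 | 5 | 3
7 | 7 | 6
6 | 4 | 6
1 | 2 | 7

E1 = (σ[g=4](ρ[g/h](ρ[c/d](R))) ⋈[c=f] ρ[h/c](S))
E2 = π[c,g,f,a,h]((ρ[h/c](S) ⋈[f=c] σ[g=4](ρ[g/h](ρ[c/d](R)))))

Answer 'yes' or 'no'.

E1 subexpression sizes:
  R → 5
  ρ[c/d](R) → 5
  ρ[g/h](ρ[c/d](R)) → 5
  σ[g=4](ρ[g/h](ρ[c/d](R))) → 1
  S → 6
  ρ[h/c](S) → 6
  (σ[g=4](ρ[g/h](ρ[c/d](R))) ⋈[c=f] ρ[h/c](S)) → 1
E2 subexpression sizes:
  S → 6
  ρ[h/c](S) → 6
  R → 5
  ρ[c/d](R) → 5
  ρ[g/h](ρ[c/d](R)) → 5
  σ[g=4](ρ[g/h](ρ[c/d](R))) → 1
  (ρ[h/c](S) ⋈[f=c] σ[g=4](ρ[g/h](ρ[c/d](R)))) → 1
  π[c,g,f,a,h]((ρ[h/c](S) ⋈[f=c] σ[g=4](ρ[g/h](ρ[c/d](R))))) → 1

E1 and E2 produce the same multiset:
c | g | f | a | h
2 | 4 | 2 | 5 | 3

yes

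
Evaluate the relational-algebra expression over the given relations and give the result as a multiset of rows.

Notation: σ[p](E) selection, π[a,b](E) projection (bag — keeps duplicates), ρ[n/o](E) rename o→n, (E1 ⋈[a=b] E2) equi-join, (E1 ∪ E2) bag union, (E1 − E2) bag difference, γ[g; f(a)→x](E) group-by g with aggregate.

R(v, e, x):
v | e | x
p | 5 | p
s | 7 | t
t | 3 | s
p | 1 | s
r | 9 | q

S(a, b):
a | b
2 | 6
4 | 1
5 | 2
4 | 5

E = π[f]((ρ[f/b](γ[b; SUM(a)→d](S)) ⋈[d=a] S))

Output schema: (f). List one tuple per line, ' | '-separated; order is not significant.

Subexpression sizes:
  S → 4
  γ[b; SUM(a)→d](S) → 4
  ρ[f/b](γ[b; SUM(a)→d](S)) → 4
  S → 4
  (ρ[f/b](γ[b; SUM(a)→d](S)) ⋈[d=a] S) → 6
  π[f]((ρ[f/b](γ[b; SUM(a)→d](S)) ⋈[d=a] S)) → 6

== RESULT ==
f
1
1
2
5
5
6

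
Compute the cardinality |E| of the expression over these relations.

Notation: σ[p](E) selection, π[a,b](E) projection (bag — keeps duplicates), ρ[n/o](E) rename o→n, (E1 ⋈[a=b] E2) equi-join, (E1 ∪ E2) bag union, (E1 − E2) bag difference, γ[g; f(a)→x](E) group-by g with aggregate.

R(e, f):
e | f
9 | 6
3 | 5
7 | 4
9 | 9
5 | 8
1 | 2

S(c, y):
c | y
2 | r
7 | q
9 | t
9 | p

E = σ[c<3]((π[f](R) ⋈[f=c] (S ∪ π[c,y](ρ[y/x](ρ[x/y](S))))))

Row counts bottom-up:
  R → 6
  π[f](R) → 6
  S → 4
  S → 4
  ρ[x/y](S) → 4
  ρ[y/x](ρ[x/y](S)) → 4
  π[c,y](ρ[y/x](ρ[x/y](S))) → 4
  (S ∪ π[c,y](ρ[y/x](ρ[x/y](S)))) → 8
  (π[f](R) ⋈[f=c] (S ∪ π[c,y](ρ[y/x](ρ[x/y](S))))) → 6
  σ[c<3]((π[f](R) ⋈[f=c] (S ∪ π[c,y](ρ[y/x](ρ[x/y](S)))))) → 2

|E| = 2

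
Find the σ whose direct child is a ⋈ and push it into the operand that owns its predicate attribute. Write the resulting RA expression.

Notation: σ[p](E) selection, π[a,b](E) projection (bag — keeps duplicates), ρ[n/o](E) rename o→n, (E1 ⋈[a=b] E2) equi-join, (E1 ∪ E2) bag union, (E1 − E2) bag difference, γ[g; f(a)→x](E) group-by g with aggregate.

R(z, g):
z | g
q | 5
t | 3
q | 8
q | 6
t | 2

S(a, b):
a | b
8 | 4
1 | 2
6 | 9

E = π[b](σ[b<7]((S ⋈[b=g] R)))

σ filters on b, owned by the left side.
E' = π[b]((σ[b<7](S) ⋈[b=g] R))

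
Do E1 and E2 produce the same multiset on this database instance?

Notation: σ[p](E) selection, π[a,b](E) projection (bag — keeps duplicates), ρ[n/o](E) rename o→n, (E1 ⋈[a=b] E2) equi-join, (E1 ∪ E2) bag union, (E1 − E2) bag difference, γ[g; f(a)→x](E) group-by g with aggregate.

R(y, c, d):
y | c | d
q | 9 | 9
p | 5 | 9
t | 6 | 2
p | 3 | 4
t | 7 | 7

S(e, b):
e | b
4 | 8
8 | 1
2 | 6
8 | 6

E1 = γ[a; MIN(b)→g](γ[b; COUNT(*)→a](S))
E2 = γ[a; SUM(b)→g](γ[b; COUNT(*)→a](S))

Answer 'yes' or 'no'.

E1 subexpression sizes:
  S → 4
  γ[b; COUNT(*)→a](S) → 3
  γ[a; MIN(b)→g](γ[b; COUNT(*)→a](S)) → 2
E2 subexpression sizes:
  S → 4
  γ[b; COUNT(*)→a](S) → 3
  γ[a; SUM(b)→g](γ[b; COUNT(*)→a](S)) → 2

E1 result:
a | g
1 | 1
2 | 6
E2 result:
a | g
1 | 9
2 | 6
Witness: (1, 1) appears 1× in E1 but 0× in E2.

no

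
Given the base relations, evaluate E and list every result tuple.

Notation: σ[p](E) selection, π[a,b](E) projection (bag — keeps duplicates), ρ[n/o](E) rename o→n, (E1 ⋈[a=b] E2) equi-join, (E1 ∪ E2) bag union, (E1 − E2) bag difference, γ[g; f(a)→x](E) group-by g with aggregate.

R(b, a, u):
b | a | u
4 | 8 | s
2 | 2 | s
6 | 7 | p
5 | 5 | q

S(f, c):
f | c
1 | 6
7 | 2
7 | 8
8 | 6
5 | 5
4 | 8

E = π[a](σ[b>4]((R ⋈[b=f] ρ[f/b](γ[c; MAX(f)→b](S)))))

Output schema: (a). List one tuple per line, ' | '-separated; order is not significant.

Subexpression sizes:
  R → 4
  S → 6
  γ[c; MAX(f)→b](S) → 4
  ρ[f/b](γ[c; MAX(f)→b](S)) → 4
  (R ⋈[b=f] ρ[f/b](γ[c; MAX(f)→b](S))) → 1
  σ[b>4]((R ⋈[b=f] ρ[f/b](γ[c; MAX(f)→b](S)))) → 1
  π[a](σ[b>4]((R ⋈[b=f] ρ[f/b](γ[c; MAX(f)→b](S))))) → 1

== RESULT ==
a
5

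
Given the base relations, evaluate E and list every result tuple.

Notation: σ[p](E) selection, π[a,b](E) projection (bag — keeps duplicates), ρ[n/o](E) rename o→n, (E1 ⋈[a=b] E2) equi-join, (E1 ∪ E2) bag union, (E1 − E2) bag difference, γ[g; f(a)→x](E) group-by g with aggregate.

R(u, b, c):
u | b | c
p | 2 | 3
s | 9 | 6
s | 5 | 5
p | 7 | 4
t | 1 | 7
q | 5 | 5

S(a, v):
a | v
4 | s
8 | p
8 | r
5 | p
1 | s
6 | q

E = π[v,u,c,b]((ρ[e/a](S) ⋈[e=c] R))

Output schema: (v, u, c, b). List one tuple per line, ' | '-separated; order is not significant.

Subexpression sizes:
  S → 6
  ρ[e/a](S) → 6
  R → 6
  (ρ[e/a](S) ⋈[e=c] R) → 4
  π[v,u,c,b]((ρ[e/a](S) ⋈[e=c] R)) → 4

== RESULT ==
v | u | c | b
p | q | 5 | 5
p | s | 5 | 5
q | s | 6 | 9
s | p | 4 | 7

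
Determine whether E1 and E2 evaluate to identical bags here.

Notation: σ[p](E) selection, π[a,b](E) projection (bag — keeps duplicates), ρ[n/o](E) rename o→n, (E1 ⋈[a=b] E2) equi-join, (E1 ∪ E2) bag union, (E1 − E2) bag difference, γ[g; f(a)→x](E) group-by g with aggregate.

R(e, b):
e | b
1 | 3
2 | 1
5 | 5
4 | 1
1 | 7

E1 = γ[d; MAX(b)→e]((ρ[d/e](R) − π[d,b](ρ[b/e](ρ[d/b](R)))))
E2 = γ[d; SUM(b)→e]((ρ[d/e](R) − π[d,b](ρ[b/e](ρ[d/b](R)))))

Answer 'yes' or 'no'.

E1 row counts bottom-up:
  R → 5
  ρ[d/e](R) → 5
  R → 5
  ρ[d/b](R) → 5
  ρ[b/e](ρ[d/b](R)) → 5
  π[d,b](ρ[b/e](ρ[d/b](R))) → 5
  (ρ[d/e](R) − π[d,b](ρ[b/e](ρ[d/b](R)))) → 4
  γ[d; MAX(b)→e]((ρ[d/e](R) − π[d,b](ρ[b/e](ρ[d/b](R))))) → 3
E2 row counts bottom-up:
  R → 5
  ρ[d/e](R) → 5
  R → 5
  ρ[d/b](R) → 5
  ρ[b/e](ρ[d/b](R)) → 5
  π[d,b](ρ[b/e](ρ[d/b](R))) → 5
  (ρ[d/e](R) − π[d,b](ρ[b/e](ρ[d/b](R)))) → 4
  γ[d; SUM(b)→e]((ρ[d/e](R) − π[d,b](ρ[b/e](ρ[d/b](R))))) → 3

E1 result:
d | e
1 | 7
2 | 1
4 | 1
E2 result:
d | e
1 | 10
2 | 1
4 | 1
Witness: (1, 7) appears 1× in E1 but 0× in E2.

no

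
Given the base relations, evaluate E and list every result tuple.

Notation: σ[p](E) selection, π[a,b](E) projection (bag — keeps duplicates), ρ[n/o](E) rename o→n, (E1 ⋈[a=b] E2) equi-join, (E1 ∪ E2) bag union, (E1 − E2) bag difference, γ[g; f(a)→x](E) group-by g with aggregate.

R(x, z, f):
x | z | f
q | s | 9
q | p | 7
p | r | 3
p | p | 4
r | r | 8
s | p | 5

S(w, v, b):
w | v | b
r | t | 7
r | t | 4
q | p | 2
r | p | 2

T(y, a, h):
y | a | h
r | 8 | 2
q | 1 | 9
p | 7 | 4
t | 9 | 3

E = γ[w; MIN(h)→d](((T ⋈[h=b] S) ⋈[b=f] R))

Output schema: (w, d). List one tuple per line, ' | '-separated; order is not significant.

Subexpression sizes:
  T → 4
  S → 4
  (T ⋈[h=b] S) → 3
  R → 6
  ((T ⋈[h=b] S) ⋈[b=f] R) → 1
  γ[w; MIN(h)→d](((T ⋈[h=b] S) ⋈[b=f] R)) → 1

== RESULT ==
w | d
r | 4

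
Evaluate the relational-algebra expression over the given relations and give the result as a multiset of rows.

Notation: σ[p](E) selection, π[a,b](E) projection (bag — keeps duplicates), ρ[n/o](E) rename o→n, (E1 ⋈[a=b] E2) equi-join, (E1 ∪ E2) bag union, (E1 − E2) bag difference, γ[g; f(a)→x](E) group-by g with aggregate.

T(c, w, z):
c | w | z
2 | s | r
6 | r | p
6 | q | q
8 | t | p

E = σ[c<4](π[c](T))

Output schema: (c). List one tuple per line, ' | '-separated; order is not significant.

Subexpression sizes:
  T → 4
  π[c](T) → 4
  σ[c<4](π[c](T)) → 1

== RESULT ==
c
2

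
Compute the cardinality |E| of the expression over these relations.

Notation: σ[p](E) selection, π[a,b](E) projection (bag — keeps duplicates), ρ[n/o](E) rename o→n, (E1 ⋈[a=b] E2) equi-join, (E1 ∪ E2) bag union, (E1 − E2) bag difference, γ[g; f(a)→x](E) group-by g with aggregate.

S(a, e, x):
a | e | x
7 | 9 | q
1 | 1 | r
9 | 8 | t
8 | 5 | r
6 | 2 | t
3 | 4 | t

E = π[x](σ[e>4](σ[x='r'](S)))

Subexpression sizes:
  S → 6
  σ[x='r'](S) → 2
  σ[e>4](σ[x='r'](S)) → 1
  π[x](σ[e>4](σ[x='r'](S))) → 1

|E| = 1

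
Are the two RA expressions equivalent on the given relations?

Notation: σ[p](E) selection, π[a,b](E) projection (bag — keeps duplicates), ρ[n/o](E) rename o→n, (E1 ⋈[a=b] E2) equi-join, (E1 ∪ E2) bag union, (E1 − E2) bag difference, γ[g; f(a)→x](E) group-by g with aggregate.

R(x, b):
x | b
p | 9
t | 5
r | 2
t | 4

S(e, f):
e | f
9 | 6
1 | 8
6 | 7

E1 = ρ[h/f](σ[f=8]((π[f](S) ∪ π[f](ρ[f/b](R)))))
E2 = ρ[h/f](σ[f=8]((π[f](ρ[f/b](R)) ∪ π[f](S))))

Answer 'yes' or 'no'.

E1 stepwise |·|:
  S → 3
  π[f](S) → 3
  R → 4
  ρ[f/b](R) → 4
  π[f](ρ[f/b](R)) → 4
  (π[f](S) ∪ π[f](ρ[f/b](R))) → 7
  σ[f=8]((π[f](S) ∪ π[f](ρ[f/b](R)))) → 1
  ρ[h/f](σ[f=8]((π[f](S) ∪ π[f](ρ[f/b](R))))) → 1
E2 stepwise |·|:
  R → 4
  ρ[f/b](R) → 4
  π[f](ρ[f/b](R)) → 4
  S → 3
  π[f](S) → 3
  (π[f](ρ[f/b](R)) ∪ π[f](S)) → 7
  σ[f=8]((π[f](ρ[f/b](R)) ∪ π[f](S))) → 1
  ρ[h/f](σ[f=8]((π[f](ρ[f/b](R)) ∪ π[f](S)))) → 1

E1 and E2 produce the same multiset:
h
8

yes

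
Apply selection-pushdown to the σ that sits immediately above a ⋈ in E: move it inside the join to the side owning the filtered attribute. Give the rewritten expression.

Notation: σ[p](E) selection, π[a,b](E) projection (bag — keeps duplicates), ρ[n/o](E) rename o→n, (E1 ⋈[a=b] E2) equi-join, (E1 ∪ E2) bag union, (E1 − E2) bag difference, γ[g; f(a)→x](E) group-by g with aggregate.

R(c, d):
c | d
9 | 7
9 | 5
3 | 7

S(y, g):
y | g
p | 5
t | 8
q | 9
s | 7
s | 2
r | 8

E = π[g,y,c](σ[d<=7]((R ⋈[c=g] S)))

σ filters on d, owned by the left side.
E' = π[g,y,c]((σ[d<=7](R) ⋈[c=g] S))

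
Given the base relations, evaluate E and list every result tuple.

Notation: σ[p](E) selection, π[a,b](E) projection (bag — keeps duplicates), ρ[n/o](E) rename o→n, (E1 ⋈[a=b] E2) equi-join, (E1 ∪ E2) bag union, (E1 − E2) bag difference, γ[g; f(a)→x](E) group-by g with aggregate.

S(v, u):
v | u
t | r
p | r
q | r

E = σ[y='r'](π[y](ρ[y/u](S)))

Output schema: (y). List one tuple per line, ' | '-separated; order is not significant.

Per-node cardinality:
  S → 3
  ρ[y/u](S) → 3
  π[y](ρ[y/u](S)) → 3
  σ[y='r'](π[y](ρ[y/u](S))) → 3

== RESULT ==
y
r
r
r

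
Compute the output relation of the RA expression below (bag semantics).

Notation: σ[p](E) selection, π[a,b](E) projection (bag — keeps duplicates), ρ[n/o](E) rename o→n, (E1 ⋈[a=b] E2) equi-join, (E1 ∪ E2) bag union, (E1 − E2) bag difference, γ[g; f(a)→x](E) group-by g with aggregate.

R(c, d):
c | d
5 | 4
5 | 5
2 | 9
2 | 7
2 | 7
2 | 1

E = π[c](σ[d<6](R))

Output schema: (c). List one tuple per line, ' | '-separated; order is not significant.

Row counts bottom-up:
  R → 6
  σ[d<6](R) → 3
  π[c](σ[d<6](R)) → 3

== RESULT ==
c
2
5
5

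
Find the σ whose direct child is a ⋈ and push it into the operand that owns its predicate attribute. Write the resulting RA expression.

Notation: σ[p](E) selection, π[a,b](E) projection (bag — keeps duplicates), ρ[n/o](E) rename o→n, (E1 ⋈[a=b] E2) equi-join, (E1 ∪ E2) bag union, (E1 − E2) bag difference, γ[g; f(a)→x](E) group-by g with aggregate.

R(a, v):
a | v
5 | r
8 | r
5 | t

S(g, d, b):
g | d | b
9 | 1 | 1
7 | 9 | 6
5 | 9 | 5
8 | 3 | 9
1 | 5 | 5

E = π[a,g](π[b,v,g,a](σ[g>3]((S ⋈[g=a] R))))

σ filters on g, owned by the left side.
E' = π[a,g](π[b,v,g,a]((σ[g>3](S) ⋈[g=a] R)))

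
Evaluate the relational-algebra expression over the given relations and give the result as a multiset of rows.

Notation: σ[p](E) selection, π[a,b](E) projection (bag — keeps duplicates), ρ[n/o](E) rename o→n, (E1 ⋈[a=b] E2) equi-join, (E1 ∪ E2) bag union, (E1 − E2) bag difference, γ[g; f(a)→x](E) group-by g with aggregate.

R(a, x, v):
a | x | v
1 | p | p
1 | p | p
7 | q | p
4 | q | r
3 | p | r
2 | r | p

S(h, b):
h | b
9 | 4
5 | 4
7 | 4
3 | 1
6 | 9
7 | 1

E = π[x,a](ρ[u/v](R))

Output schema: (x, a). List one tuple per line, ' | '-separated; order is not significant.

Per-node cardinality:
  R → 6
  ρ[u/v](R) → 6
  π[x,a](ρ[u/v](R)) → 6

== RESULT ==
x | a
p | 1
p | 1
p | 3
q | 4
q | 7
r | 2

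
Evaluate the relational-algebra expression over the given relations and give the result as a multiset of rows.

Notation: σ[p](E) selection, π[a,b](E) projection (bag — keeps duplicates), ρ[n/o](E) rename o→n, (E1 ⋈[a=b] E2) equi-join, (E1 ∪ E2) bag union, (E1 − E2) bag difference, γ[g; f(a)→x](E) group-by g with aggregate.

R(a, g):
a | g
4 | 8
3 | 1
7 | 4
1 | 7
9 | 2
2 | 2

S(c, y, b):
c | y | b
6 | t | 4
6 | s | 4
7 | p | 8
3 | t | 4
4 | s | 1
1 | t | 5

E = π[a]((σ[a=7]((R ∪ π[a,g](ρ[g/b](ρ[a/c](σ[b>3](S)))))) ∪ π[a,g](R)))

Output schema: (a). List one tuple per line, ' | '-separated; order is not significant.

Row counts bottom-up:
  R → 6
  S → 6
  σ[b>3](S) → 5
  ρ[a/c](σ[b>3](S)) → 5
  ρ[g/b](ρ[a/c](σ[b>3](S))) → 5
  π[a,g](ρ[g/b](ρ[a/c](σ[b>3](S)))) → 5
  (R ∪ π[a,g](ρ[g/b](ρ[a/c](σ[b>3](S))))) → 11
  σ[a=7]((R ∪ π[a,g](ρ[g/b](ρ[a/c](σ[b>3](S)))))) → 2
  R → 6
  π[a,g](R) → 6
  (σ[a=7]((R ∪ π[a,g](ρ[g/b](ρ[a/c](σ[b>3](S)))))) ∪ π[a,g](R)) → 8
  π[a]((σ[a=7]((R ∪ π[a,g](ρ[g/b](ρ[a/c](σ[b>3](S)))))) ∪ π[a,g](R))) → 8

== RESULT ==
a
1
2
3
4
7
7
7
9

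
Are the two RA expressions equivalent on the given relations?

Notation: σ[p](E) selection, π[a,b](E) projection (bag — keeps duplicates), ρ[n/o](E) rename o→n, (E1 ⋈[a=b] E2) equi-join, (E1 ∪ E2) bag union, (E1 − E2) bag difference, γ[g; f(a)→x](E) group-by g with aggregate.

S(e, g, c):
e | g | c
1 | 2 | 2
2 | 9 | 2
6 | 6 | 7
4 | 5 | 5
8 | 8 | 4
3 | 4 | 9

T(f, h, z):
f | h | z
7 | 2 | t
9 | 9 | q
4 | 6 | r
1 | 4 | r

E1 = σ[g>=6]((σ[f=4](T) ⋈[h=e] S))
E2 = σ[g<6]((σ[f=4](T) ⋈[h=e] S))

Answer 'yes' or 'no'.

E1 row counts bottom-up:
  T → 4
  σ[f=4](T) → 1
  S → 6
  (σ[f=4](T) ⋈[h=e] S) → 1
  σ[g>=6]((σ[f=4](T) ⋈[h=e] S)) → 1
E2 row counts bottom-up:
  T → 4
  σ[f=4](T) → 1
  S → 6
  (σ[f=4](T) ⋈[h=e] S) → 1
  σ[g<6]((σ[f=4](T) ⋈[h=e] S)) → 0

E1 result:
f | h | z | e | g | c
4 | 6 | r | 6 | 6 | 7
E2 result:
f | h | z | e | g | c
(0 rows)
Witness: (4, 6, 'r', 6, 6, 7) appears 1× in E1 but 0× in E2.

no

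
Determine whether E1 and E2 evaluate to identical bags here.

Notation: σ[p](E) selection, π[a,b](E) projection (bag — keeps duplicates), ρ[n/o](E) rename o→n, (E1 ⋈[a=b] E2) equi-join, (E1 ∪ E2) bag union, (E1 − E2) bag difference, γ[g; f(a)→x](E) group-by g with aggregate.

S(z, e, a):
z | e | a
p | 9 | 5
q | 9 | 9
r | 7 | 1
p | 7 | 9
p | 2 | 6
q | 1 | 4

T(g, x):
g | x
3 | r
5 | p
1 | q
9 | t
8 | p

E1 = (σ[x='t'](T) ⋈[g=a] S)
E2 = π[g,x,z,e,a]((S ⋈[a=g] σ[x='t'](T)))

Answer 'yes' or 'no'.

E1 subexpression sizes:
  T → 5
  σ[x='t'](T) → 1
  S → 6
  (σ[x='t'](T) ⋈[g=a] S) → 2
E2 subexpression sizes:
  S → 6
  T → 5
  σ[x='t'](T) → 1
  (S ⋈[a=g] σ[x='t'](T)) → 2
  π[g,x,z,e,a]((S ⋈[a=g] σ[x='t'](T))) → 2

E1 and E2 produce the same multiset:
g | x | z | e | a
9 | t | p | 7 | 9
9 | t | q | 9 | 9

yes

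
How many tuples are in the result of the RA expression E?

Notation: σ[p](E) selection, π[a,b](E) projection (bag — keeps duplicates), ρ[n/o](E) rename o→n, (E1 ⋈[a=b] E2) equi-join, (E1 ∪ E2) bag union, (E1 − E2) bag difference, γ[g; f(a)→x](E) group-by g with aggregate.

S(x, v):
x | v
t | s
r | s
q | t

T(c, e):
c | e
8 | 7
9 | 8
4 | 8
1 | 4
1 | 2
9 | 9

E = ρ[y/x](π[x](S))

Subexpression sizes:
  S → 3
  π[x](S) → 3
  ρ[y/x](π[x](S)) → 3

|E| = 3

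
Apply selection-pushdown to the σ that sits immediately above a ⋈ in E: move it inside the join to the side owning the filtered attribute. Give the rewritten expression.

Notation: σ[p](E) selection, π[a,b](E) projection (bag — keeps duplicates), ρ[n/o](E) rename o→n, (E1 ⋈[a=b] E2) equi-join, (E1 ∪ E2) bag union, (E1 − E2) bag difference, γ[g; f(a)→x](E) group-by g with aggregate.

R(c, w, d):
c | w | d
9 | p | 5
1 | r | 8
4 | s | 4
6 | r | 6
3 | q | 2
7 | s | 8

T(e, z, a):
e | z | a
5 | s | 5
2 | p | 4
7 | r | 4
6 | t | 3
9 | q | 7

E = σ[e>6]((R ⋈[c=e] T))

σ filters on e, owned by the right side.
E' = (R ⋈[c=e] σ[e>6](T))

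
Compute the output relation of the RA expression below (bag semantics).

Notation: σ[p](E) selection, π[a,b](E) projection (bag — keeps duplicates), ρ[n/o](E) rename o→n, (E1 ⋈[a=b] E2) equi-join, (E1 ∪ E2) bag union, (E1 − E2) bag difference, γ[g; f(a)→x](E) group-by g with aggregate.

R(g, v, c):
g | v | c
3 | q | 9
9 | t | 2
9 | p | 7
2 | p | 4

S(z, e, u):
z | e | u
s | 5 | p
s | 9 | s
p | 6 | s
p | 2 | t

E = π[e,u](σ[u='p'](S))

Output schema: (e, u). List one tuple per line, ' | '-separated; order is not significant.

Subexpression sizes:
  S → 4
  σ[u='p'](S) → 1
  π[e,u](σ[u='p'](S)) → 1

== RESULT ==
e | u
5 | p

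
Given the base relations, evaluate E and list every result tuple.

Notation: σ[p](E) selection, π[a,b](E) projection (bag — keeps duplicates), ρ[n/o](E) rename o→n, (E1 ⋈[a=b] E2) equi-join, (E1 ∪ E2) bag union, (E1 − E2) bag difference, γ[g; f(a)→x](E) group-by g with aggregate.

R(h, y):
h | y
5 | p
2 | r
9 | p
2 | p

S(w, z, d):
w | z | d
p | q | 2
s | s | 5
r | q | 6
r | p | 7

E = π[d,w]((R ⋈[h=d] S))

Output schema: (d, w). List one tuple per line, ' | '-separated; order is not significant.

Per-node cardinality:
  R → 4
  S → 4
  (R ⋈[h=d] S) → 3
  π[d,w]((R ⋈[h=d] S)) → 3

== RESULT ==
d | w
2 | p
2 | p
5 | s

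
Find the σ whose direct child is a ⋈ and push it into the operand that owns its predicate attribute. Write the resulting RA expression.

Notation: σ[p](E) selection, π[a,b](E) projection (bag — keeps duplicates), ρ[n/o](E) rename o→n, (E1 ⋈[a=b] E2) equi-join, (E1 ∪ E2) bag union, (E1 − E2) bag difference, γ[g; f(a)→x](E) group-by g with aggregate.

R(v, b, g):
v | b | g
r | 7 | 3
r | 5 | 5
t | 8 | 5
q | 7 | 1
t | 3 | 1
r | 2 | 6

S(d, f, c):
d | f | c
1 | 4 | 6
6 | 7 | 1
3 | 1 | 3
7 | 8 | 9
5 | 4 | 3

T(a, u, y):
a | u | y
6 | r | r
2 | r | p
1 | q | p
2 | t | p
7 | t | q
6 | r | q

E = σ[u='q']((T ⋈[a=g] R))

σ filters on u, owned by the left side.
E' = (σ[u='q'](T) ⋈[a=g] R)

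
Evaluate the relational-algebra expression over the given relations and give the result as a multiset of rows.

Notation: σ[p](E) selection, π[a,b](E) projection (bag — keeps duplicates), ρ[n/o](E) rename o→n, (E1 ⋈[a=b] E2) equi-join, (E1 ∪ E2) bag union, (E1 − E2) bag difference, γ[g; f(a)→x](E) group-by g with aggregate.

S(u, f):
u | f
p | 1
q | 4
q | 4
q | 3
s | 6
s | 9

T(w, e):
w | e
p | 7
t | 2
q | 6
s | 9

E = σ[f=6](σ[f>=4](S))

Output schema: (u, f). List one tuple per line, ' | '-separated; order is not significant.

Subexpression sizes:
  S → 6
  σ[f>=4](S) → 4
  σ[f=6](σ[f>=4](S)) → 1

== RESULT ==
u | f
s | 6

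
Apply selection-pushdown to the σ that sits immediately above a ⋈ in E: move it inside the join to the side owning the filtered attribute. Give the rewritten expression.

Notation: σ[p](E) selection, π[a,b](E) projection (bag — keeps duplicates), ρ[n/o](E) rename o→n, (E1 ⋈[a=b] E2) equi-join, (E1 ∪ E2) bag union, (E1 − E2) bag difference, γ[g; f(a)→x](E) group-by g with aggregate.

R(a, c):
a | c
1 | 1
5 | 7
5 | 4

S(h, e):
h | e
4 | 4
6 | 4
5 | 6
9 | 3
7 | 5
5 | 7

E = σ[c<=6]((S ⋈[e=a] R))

σ filters on c, owned by the right side.
E' = (S ⋈[e=a] σ[c<=6](R))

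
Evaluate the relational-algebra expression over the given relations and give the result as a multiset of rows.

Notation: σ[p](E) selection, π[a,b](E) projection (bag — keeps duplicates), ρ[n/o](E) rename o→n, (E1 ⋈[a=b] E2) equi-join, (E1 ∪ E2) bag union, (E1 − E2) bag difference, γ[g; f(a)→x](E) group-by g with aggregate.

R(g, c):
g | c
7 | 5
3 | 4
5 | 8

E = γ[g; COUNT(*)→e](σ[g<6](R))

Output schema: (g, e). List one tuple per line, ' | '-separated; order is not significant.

Per-node cardinality:
  R → 3
  σ[g<6](R) → 2
  γ[g; COUNT(*)→e](σ[g<6](R)) → 2

== RESULT ==
g | e
3 | 1
5 | 1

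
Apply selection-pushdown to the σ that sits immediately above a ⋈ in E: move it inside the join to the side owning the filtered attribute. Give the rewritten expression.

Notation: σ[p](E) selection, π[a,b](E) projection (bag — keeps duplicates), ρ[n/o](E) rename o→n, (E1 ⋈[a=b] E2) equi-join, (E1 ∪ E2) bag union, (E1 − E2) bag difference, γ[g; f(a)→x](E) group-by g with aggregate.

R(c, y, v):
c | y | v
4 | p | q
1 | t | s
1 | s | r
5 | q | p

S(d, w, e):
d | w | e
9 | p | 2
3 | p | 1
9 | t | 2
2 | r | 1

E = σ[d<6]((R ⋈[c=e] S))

σ filters on d, owned by the right side.
E' = (R ⋈[c=e] σ[d<6](S))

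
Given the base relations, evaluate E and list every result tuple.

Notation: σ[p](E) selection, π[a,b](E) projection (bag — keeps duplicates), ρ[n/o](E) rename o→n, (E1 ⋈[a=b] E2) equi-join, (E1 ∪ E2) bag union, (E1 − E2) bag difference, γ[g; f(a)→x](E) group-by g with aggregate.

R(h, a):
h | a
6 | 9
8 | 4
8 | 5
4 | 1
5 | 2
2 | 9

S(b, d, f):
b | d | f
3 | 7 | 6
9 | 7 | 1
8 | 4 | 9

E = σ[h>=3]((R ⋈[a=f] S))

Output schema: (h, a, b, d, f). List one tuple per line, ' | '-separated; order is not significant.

Per-node cardinality:
  R → 6
  S → 3
  (R ⋈[a=f] S) → 3
  σ[h>=3]((R ⋈[a=f] S)) → 2

== RESULT ==
h | a | b | d | f
4 | 1 | 9 | 7 | 1
6 | 9 | 8 | 4 | 9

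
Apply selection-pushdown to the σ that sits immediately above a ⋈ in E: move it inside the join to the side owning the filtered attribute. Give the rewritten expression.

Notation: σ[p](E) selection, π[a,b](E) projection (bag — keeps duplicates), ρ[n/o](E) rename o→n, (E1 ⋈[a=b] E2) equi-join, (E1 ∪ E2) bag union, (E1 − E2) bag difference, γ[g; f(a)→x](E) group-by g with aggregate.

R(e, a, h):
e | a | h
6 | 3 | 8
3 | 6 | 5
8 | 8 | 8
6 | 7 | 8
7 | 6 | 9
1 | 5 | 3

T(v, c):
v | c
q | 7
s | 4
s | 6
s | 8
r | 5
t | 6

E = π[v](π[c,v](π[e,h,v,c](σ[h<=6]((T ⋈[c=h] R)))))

σ filters on h, owned by the right side.
E' = π[v](π[c,v](π[e,h,v,c]((T ⋈[c=h] σ[h<=6](R)))))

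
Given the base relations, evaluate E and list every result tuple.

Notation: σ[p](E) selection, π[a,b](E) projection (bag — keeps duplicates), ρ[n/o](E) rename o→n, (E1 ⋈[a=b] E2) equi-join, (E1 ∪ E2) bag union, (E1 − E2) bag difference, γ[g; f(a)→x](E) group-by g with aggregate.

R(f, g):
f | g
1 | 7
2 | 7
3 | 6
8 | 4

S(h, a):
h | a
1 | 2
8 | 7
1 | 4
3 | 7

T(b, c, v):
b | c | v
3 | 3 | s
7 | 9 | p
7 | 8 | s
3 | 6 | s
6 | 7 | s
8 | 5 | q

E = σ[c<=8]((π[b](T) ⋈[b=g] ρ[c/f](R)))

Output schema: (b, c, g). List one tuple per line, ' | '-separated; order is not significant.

Subexpression sizes:
  T → 6
  π[b](T) → 6
  R → 4
  ρ[c/f](R) → 4
  (π[b](T) ⋈[b=g] ρ[c/f](R)) → 5
  σ[c<=8]((π[b](T) ⋈[b=g] ρ[c/f](R))) → 5

== RESULT ==
b | c | g
6 | 3 | 6
7 | 1 | 7
7 | 1 | 7
7 | 2 | 7
7 | 2 | 7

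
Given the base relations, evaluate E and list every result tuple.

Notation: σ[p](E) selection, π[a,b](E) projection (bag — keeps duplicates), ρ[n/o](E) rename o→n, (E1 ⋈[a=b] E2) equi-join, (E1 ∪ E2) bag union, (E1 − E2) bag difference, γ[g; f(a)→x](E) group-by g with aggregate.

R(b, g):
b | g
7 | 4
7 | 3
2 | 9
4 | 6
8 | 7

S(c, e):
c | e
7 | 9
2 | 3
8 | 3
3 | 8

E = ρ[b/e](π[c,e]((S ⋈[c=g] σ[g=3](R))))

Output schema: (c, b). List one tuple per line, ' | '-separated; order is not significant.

Stepwise |·|:
  S → 4
  R → 5
  σ[g=3](R) → 1
  (S ⋈[c=g] σ[g=3](R)) → 1
  π[c,e]((S ⋈[c=g] σ[g=3](R))) → 1
  ρ[b/e](π[c,e]((S ⋈[c=g] σ[g=3](R)))) → 1

== RESULT ==
c | b
3 | 8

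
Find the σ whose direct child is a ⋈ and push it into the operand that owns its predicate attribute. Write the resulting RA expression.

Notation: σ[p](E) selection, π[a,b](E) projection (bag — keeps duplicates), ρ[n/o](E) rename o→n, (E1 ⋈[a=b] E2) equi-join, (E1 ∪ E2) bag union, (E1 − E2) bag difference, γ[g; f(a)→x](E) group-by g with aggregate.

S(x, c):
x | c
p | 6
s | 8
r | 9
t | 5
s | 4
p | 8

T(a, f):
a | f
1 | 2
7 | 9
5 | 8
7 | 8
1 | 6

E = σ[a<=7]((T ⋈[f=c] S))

σ filters on a, owned by the left side.
E' = (σ[a<=7](T) ⋈[f=c] S)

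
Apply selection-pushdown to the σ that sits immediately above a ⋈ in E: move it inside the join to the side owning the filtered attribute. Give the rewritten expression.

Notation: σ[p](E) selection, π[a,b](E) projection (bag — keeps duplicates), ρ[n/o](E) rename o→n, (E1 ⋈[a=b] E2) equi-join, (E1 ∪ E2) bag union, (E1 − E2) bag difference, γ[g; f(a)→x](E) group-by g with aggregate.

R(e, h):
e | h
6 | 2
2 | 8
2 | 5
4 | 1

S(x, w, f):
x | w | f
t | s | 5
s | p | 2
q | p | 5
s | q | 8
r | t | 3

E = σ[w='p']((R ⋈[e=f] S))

σ filters on w, owned by the right side.
E' = (R ⋈[e=f] σ[w='p'](S))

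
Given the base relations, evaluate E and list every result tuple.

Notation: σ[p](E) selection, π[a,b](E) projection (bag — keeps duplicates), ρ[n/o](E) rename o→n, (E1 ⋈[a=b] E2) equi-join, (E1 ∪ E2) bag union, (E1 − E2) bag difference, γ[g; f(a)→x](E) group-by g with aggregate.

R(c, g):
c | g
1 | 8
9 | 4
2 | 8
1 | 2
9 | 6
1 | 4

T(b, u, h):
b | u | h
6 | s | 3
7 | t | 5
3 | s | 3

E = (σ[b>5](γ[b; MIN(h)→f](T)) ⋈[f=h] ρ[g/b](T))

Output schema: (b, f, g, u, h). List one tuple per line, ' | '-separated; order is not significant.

Subexpression sizes:
  T → 3
  γ[b; MIN(h)→f](T) → 3
  σ[b>5](γ[b; MIN(h)→f](T)) → 2
  T → 3
  ρ[g/b](T) → 3
  (σ[b>5](γ[b; MIN(h)→f](T)) ⋈[f=h] ρ[g/b](T)) → 3

== RESULT ==
b | f | g | u | h
6 | 3 | 3 | s | 3
6 | 3 | 6 | s | 3
7 | 5 | 7 | t | 5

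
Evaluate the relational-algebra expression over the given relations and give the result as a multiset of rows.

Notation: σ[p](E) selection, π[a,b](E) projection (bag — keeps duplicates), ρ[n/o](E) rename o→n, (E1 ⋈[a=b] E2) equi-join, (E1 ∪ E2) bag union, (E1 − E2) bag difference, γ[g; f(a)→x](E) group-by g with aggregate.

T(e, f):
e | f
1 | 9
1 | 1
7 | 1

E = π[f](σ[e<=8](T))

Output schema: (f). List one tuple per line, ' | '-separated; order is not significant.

Row counts bottom-up:
  T → 3
  σ[e<=8](T) → 3
  π[f](σ[e<=8](T)) → 3

== RESULT ==
f
1
1
9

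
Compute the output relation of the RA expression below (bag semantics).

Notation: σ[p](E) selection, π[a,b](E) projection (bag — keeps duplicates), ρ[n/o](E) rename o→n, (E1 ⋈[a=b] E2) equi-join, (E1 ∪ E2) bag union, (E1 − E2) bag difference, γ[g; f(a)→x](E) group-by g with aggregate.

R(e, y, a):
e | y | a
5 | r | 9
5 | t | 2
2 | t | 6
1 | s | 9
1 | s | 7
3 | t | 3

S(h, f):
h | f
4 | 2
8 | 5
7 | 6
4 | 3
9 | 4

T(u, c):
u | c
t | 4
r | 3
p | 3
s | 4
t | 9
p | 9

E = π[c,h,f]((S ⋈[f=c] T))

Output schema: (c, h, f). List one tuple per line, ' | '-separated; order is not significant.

Subexpression sizes:
  S → 5
  T → 6
  (S ⋈[f=c] T) → 4
  π[c,h,f]((S ⋈[f=c] T)) → 4

== RESULT ==
c | h | f
3 | 4 | 3
3 | 4 | 3
4 | 9 | 4
4 | 9 | 4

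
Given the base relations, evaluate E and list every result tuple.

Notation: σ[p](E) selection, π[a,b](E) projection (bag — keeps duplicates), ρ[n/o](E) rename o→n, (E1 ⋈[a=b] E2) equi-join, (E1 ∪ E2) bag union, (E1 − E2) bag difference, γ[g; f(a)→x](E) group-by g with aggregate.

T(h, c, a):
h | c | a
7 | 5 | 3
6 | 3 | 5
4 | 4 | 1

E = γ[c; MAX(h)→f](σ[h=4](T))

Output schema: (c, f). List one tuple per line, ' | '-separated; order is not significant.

Subexpression sizes:
  T → 3
  σ[h=4](T) → 1
  γ[c; MAX(h)→f](σ[h=4](T)) → 1

== RESULT ==
c | f
4 | 4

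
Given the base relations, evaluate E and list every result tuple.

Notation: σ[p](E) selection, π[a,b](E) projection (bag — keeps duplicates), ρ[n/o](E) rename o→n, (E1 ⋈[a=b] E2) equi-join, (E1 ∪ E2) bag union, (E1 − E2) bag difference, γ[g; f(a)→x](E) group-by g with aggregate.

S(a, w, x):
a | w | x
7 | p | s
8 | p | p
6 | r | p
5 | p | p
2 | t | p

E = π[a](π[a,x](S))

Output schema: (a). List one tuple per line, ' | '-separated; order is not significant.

Subexpression sizes:
  S → 5
  π[a,x](S) → 5
  π[a](π[a,x](S)) → 5

== RESULT ==
a
2
5
6
7
8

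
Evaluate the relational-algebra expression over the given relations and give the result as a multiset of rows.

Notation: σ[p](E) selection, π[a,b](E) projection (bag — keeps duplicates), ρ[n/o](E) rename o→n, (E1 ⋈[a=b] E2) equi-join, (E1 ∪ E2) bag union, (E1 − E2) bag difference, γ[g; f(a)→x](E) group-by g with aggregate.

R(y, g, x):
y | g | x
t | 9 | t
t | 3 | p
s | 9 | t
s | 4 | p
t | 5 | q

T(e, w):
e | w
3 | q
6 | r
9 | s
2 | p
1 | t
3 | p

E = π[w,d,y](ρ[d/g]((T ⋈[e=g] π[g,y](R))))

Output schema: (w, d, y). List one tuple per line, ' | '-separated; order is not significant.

Row counts bottom-up:
  T → 6
  R → 5
  π[g,y](R) → 5
  (T ⋈[e=g] π[g,y](R)) → 4
  ρ[d/g]((T ⋈[e=g] π[g,y](R))) → 4
  π[w,d,y](ρ[d/g]((T ⋈[e=g] π[g,y](R)))) → 4

== RESULT ==
w | d | y
p | 3 | t
q | 3 | t
s | 9 | s
s | 9 | t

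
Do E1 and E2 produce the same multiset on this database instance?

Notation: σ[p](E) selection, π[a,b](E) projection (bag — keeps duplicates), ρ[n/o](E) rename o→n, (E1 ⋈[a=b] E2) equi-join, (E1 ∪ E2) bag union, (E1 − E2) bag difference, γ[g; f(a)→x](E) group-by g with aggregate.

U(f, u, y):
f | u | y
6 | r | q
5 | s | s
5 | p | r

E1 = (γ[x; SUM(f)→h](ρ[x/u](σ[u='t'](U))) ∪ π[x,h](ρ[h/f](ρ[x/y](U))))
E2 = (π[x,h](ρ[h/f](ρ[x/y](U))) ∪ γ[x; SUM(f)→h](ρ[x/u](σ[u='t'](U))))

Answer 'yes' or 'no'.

E1 stepwise |·|:
  U → 3
  σ[u='t'](U) → 0
  ρ[x/u](σ[u='t'](U)) → 0
  γ[x; SUM(f)→h](ρ[x/u](σ[u='t'](U))) → 0
  U → 3
  ρ[x/y](U) → 3
  ρ[h/f](ρ[x/y](U)) → 3
  π[x,h](ρ[h/f](ρ[x/y](U))) → 3
  (γ[x; SUM(f)→h](ρ[x/u](σ[u='t'](U))) ∪ π[x,h](ρ[h/f](ρ[x/y](U)))) → 3
E2 stepwise |·|:
  U → 3
  ρ[x/y](U) → 3
  ρ[h/f](ρ[x/y](U)) → 3
  π[x,h](ρ[h/f](ρ[x/y](U))) → 3
  U → 3
  σ[u='t'](U) → 0
  ρ[x/u](σ[u='t'](U)) → 0
  γ[x; SUM(f)→h](ρ[x/u](σ[u='t'](U))) → 0
  (π[x,h](ρ[h/f](ρ[x/y](U))) ∪ γ[x; SUM(f)→h](ρ[x/u](σ[u='t'](U)))) → 3

E1 and E2 produce the same multiset:
x | h
q | 6
r | 5
s | 5

yes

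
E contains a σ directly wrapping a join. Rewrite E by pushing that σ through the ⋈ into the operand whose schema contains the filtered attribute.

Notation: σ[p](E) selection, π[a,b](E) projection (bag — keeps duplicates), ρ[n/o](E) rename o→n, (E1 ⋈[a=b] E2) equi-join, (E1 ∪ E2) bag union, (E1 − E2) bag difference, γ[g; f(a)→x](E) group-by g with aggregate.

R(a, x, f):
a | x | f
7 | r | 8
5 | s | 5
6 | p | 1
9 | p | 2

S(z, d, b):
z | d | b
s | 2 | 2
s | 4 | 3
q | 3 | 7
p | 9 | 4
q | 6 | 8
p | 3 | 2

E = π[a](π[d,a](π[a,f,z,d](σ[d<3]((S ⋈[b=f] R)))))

σ filters on d, owned by the left side.
E' = π[a](π[d,a](π[a,f,z,d]((σ[d<3](S) ⋈[b=f] R))))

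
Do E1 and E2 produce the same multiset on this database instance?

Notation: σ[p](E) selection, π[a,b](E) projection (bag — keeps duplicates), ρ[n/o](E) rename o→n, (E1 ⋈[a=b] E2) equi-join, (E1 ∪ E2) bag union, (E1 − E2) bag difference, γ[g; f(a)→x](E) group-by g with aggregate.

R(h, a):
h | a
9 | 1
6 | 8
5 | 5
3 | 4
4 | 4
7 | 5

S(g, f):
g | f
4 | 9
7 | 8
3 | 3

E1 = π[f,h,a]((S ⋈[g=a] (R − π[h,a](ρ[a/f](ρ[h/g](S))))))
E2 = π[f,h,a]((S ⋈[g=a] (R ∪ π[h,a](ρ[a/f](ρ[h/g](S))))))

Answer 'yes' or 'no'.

E1 per-node cardinality:
  S → 3
  R → 6
  S → 3
  ρ[h/g](S) → 3
  ρ[a/f](ρ[h/g](S)) → 3
  π[h,a](ρ[a/f](ρ[h/g](S))) → 3
  (R − π[h,a](ρ[a/f](ρ[h/g](S)))) → 6
  (S ⋈[g=a] (R − π[h,a](ρ[a/f](ρ[h/g](S))))) → 2
  π[f,h,a]((S ⋈[g=a] (R − π[h,a](ρ[a/f](ρ[h/g](S)))))) → 2
E2 per-node cardinality:
  S → 3
  R → 6
  S → 3
  ρ[h/g](S) → 3
  ρ[a/f](ρ[h/g](S)) → 3
  π[h,a](ρ[a/f](ρ[h/g](S))) → 3
  (R ∪ π[h,a](ρ[a/f](ρ[h/g](S)))) → 9
  (S ⋈[g=a] (R ∪ π[h,a](ρ[a/f](ρ[h/g](S))))) → 3
  π[f,h,a]((S ⋈[g=a] (R ∪ π[h,a](ρ[a/f](ρ[h/g](S)))))) → 3

E1 result:
f | h | a
9 | 3 | 4
9 | 4 | 4
E2 result:
f | h | a
3 | 3 | 3
9 | 3 | 4
9 | 4 | 4
Witness: (3, 3, 3) appears 0× in E1 but 1× in E2.

no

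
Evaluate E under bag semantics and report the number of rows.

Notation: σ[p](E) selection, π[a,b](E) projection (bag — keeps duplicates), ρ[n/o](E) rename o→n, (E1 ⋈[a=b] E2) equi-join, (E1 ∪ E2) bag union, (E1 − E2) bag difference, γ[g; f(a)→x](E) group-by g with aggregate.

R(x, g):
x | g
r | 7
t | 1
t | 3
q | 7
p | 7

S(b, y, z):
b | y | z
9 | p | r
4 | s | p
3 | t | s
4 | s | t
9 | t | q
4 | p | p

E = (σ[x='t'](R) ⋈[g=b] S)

Per-node cardinality:
  R → 5
  σ[x='t'](R) → 2
  S → 6
  (σ[x='t'](R) ⋈[g=b] S) → 1

|E| = 1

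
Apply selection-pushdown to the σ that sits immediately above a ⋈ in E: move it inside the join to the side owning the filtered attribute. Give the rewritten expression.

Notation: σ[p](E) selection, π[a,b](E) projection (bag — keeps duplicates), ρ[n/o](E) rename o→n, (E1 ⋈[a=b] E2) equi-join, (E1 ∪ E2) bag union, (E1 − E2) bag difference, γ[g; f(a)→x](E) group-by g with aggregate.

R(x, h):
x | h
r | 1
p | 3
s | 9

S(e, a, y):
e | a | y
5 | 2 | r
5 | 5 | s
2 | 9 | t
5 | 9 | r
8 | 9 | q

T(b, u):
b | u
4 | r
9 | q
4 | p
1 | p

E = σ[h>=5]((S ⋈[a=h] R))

σ filters on h, owned by the right side.
E' = (S ⋈[a=h] σ[h>=5](R))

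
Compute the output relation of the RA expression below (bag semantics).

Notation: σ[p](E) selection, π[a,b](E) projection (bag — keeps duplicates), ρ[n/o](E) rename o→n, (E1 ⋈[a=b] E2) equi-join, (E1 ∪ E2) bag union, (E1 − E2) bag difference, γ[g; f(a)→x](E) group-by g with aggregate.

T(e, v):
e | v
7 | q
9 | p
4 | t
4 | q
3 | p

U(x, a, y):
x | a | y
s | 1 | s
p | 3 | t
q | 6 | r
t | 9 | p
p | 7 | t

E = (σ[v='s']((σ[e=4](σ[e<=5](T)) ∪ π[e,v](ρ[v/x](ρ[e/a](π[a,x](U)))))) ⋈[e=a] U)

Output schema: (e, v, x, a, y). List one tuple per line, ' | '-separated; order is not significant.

Row counts bottom-up:
  T → 5
  σ[e<=5](T) → 3
  σ[e=4](σ[e<=5](T)) → 2
  U → 5
  π[a,x](U) → 5
  ρ[e/a](π[a,x](U)) → 5
  ρ[v/x](ρ[e/a](π[a,x](U))) → 5
  π[e,v](ρ[v/x](ρ[e/a](π[a,x](U)))) → 5
  (σ[e=4](σ[e<=5](T)) ∪ π[e,v](ρ[v/x](ρ[e/a](π[a,x](U))))) → 7
  σ[v='s']((σ[e=4](σ[e<=5](T)) ∪ π[e,v](ρ[v/x](ρ[e/a](π[a,x](U)))))) → 1
  U → 5
  (σ[v='s']((σ[e=4](σ[e<=5](T)) ∪ π[e,v](ρ[v/x](ρ[e/a](π[a,x](U)))))) ⋈[e=a] U) → 1

== RESULT ==
e | v | x | a | y
1 | s | s | 1 | s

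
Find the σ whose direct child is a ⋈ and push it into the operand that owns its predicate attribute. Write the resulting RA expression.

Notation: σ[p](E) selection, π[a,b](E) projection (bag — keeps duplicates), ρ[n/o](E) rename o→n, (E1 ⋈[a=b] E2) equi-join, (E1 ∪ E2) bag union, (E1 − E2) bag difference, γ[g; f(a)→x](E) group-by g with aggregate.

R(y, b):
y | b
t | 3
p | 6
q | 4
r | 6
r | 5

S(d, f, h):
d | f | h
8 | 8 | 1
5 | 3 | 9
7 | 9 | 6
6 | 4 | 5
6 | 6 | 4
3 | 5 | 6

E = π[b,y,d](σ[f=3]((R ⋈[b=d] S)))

σ filters on f, owned by the right side.
E' = π[b,y,d]((R ⋈[b=d] σ[f=3](S)))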